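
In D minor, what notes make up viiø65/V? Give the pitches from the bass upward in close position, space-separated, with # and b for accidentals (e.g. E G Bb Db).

B D F# G#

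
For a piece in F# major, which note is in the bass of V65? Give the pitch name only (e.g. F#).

V in F# major has root C#; the chord is C#-E#-G#-B.
The figure 65 means first inversion — the third is in the bass.

E#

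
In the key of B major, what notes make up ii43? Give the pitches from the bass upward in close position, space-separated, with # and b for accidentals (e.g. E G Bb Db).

The numeral's case and figure indicate a minor seventh chord. In B major its root, scale degree 2, is C#.
Stacking thirds from C# gives C#-E-G#-B.
The figured bass 43 indicates second inversion, placing the fifth (G#) in the bass: G#-B-C#-E.

G# B C# E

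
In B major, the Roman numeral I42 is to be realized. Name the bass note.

I in B major has root B; the chord is B-D#-F#-A#.
The figure 42 means third inversion — the seventh is in the bass.

A#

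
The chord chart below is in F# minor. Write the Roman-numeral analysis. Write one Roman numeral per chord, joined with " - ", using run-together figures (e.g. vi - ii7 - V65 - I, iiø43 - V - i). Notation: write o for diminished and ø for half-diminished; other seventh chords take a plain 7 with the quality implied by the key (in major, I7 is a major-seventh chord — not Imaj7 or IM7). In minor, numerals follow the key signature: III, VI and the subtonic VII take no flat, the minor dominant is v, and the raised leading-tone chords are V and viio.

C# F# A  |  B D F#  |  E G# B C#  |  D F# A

i64 - iv - v65 - VI

C#-F#-A has root F#, degree 1 in F# minor, so i64.
B-D-F# has root B, degree 4 in F# minor, so iv.
E-G#-B-C#: minor seventh chord on C# = scale degree 5 → v65.
D-F#-A: root D is the submediant; major triad there is VI.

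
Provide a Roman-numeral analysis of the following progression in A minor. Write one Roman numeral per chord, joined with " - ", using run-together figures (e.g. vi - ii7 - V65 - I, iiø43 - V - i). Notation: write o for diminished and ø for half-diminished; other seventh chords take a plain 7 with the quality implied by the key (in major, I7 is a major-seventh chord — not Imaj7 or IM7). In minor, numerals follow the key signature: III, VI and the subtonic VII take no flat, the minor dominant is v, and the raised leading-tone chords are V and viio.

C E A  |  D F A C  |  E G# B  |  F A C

i6 - iv7 - V - VI

C-E-A has root A, degree 1 in A minor, so i6.
D-F-A-C: minor seventh chord on D = scale degree 4 → iv7.
E-G#-B: major triad on E = scale degree 5 → V.
F-A-C has root F, degree 6 in A minor, so VI.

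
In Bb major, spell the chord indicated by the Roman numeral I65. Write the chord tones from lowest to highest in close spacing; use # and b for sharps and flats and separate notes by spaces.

In Bb major, scale degree 1 is Bb, and the diatonic chord built there is a major seventh chord.
Stacking thirds from Bb gives Bb-D-F-A.
With the 65 figure the chord is in first inversion; from the bass D upward in close position it reads D-F-A-Bb.

D F A Bb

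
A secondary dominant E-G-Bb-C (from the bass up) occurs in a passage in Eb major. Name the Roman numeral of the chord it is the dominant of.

ii

The chord is a dominant seventh chord on C.
A dominant resolves down a perfect fifth: C → F. In Eb major, F is scale degree 2, i.e. ii.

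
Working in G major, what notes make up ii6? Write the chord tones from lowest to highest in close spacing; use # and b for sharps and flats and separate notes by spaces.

C E A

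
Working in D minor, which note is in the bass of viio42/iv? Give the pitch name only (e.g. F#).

Eb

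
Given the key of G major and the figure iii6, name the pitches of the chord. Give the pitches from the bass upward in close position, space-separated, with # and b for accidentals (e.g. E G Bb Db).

The numeral's case and figure indicate a minor triad. In G major its root, the mediant, is B.
That chord is spelled B-D-F#.
The figured bass 6 indicates first inversion, placing the third (D) in the bass: D-F#-B.

D F# B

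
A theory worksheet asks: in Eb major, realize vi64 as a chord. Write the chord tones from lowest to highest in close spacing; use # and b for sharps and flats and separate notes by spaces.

G C Eb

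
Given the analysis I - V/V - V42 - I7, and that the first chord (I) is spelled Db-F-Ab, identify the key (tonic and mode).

Db major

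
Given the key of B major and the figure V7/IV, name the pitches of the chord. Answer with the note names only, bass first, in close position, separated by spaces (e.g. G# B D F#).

V7/IV is a secondary dominant — the dominant seventh of IV. IV in B major is E, so the applied chord's root is B, a perfect fifth above.
Building a dominant seventh chord on B gives B-D#-F#-A.

B D# F# A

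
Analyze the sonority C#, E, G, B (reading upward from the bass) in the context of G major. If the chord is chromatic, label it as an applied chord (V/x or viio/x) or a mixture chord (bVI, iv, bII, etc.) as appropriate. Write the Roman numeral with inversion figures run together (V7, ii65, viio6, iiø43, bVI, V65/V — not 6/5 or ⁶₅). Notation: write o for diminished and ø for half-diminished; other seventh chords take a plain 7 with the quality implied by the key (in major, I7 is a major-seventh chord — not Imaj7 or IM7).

Stacked in thirds the chord is C#-E-G-B: a half-diminished seventh chord on C#.
C# sits a half step below D (V in G major); a diminished chord there is the applied leading-tone chord of V.

viiø7/V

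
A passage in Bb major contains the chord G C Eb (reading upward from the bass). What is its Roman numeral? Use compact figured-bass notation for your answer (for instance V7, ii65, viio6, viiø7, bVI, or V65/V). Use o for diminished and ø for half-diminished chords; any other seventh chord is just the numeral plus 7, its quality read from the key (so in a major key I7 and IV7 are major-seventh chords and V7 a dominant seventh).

Stacked in thirds the chord is C-Eb-G: a minor triad on C.
In Bb major, C is the supertonic; the diatonic minor triad there is ii.
With G in the bass the chord is in second inversion, so the figured bass is 64.

ii64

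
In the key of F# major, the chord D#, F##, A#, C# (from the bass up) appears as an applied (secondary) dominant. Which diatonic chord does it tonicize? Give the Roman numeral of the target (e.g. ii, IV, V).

The chord is a dominant seventh chord on D#.
A dominant resolves down a perfect fifth: D# → G#. In F# major, G# is scale degree 2, i.e. ii.

ii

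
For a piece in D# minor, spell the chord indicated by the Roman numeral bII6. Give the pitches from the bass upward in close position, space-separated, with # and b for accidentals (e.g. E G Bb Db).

G# B E

bII6 is the Neapolitan sixth — a major triad on the lowered second degree, here in its customary first inversion. In D# minor that root is E.
So the chord is E-G#-B, a major triad.
The figured bass 6 indicates first inversion, placing the third (G#) in the bass: G#-B-E.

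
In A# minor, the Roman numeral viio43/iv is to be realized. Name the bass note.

G#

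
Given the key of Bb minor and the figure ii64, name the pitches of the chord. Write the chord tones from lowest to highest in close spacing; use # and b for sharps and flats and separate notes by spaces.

G C Eb

Scale degree 2 in Bb minor is C; here the chord built on it is altered to a minor triad. ii64 is the minor supertonic, borrowed from the parallel major (the Dorian ii).
So the chord is C-Eb-G, a minor triad.
With the 64 figure the chord is in second inversion; from the bass G upward in close position it reads G-C-Eb.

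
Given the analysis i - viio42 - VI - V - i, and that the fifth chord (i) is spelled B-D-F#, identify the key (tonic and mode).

B minor

The chord Bm is a minor triad rooted on B; its label is i.
If B is scale degree 1 and the mode makes that degree carry a minor triad, the tonic is B and the mode is minor.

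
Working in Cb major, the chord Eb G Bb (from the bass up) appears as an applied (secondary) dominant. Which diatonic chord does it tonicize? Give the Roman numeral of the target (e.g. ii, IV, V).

The chord is a major triad on Eb.
A dominant resolves down a perfect fifth: Eb → Ab. In Cb major, Ab is scale degree 6, i.e. vi.

vi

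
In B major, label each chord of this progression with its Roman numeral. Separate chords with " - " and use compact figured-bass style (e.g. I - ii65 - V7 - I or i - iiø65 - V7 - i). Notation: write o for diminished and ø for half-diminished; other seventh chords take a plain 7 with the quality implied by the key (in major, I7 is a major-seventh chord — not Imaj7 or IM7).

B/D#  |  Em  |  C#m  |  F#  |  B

B/D#: root B is the tonic; major triad there is I6.
Em: minor triad on E — chromatic; iv (borrowed from the parallel minor).
C#m: root C# is the supertonic; minor triad there is ii.
F# has root F#, degree 5 in B major, so V.
B: major triad on B = scale degree 1 → I.

I6 - iv - ii - V - I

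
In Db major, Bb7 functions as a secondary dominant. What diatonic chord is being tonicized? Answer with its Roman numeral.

The chord is a dominant seventh chord on Bb.
A dominant resolves down a perfect fifth: Bb → Eb. In Db major, Eb is scale degree 2, i.e. ii.

ii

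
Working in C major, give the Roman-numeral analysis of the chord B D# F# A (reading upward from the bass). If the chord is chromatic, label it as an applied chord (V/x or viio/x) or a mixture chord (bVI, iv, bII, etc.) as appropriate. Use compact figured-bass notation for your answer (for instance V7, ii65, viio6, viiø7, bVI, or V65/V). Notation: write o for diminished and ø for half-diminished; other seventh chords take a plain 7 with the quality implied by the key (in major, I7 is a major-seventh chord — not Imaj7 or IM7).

Stacked in thirds the chord is B-D#-F#-A: a dominant seventh chord on B.
B is not a diatonic chord root with this quality in C major, but it lies a perfect fifth above E (iii), so the chord functions as an applied dominant of iii.

V7/iii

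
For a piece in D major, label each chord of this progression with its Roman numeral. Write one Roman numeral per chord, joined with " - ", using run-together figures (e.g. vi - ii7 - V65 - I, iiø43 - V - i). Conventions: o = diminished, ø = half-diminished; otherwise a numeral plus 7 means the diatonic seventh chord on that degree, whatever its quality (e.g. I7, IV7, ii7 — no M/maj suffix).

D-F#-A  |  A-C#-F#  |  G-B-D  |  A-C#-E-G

I - iii6 - IV - V7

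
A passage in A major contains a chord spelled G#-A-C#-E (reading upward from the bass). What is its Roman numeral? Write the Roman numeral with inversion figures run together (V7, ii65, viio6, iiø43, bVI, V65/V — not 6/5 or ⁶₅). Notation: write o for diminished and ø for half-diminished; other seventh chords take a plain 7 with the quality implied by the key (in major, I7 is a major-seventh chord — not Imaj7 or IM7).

The pitches A-C#-E-G# form a major seventh chord rooted on A.
A is scale degree 1 in A major, and a major seventh chord on that degree is written I7.
With G# in the bass the chord is in third inversion, so the figured bass is 42.

I42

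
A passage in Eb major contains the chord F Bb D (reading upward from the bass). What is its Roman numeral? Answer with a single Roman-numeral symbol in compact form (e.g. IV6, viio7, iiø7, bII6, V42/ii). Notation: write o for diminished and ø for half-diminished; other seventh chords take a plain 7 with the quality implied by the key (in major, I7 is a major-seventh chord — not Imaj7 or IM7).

V64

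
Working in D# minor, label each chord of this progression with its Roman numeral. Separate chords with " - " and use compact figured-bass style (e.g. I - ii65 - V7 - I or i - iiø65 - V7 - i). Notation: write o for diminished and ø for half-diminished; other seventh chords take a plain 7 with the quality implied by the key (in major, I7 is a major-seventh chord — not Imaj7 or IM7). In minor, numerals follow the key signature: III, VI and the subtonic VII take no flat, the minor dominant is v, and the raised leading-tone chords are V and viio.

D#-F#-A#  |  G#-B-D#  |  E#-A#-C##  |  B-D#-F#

D#-F#-A#: minor triad on D# = scale degree 1 → i.
G#-B-D#: root G# is the subdominant; minor triad there is iv.
E#-A#-C## has root A#, degree 5 in D# minor, so V64.
B-D#-F#: major triad on B = scale degree 6 → VI.

i - iv - V64 - VI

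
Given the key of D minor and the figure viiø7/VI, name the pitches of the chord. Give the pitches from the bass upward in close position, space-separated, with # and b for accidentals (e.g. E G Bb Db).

The slash marks an applied leading-tone chord: viio of VI. In D minor, VI is Bb, so the leading tone to it is A, a half step below.
Building a half-diminished seventh chord on A gives A-C-Eb-G.

A C Eb G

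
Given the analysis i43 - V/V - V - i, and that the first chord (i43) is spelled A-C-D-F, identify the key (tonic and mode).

The chord Dm7/A is a minor seventh chord rooted on D; its label is i43.
If D is scale degree 1 and the mode makes that degree carry a minor seventh chord, the tonic is D and the mode is minor.

D minor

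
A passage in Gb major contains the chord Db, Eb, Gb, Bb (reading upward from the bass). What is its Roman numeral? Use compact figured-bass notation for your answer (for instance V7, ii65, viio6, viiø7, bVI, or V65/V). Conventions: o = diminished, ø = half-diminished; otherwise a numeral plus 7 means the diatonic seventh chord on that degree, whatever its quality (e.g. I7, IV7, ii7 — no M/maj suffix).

vi42

The pitches Eb-Gb-Bb-Db form a minor seventh chord rooted on Eb.
In Gb major, Eb is the submediant; the diatonic minor seventh chord there is vi7.
With Db in the bass the chord is in third inversion, so the figured bass is 42.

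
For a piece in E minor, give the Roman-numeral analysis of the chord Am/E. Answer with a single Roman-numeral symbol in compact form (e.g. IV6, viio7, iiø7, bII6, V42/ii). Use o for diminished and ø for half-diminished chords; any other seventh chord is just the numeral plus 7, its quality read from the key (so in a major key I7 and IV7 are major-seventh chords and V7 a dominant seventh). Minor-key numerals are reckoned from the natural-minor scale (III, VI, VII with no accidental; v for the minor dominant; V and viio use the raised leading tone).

Stacked in thirds the chord is A-C-E: a minor triad on A.
A is scale degree 4 in E minor, and a minor triad on that degree is written iv.
With E in the bass the chord is in second inversion, so the figured bass is 64.

iv64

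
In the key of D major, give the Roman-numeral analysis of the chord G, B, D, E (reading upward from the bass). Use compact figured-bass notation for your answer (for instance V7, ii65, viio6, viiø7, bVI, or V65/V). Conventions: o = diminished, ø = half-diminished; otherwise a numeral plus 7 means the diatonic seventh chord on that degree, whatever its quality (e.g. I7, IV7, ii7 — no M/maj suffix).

ii65

The pitches E-G-B-D form a minor seventh chord rooted on E.
E is scale degree 2 in D major, and a minor seventh chord on that degree is written ii7.
With G in the bass the chord is in first inversion, so the figured bass is 65.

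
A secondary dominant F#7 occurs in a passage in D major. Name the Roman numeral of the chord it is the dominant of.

vi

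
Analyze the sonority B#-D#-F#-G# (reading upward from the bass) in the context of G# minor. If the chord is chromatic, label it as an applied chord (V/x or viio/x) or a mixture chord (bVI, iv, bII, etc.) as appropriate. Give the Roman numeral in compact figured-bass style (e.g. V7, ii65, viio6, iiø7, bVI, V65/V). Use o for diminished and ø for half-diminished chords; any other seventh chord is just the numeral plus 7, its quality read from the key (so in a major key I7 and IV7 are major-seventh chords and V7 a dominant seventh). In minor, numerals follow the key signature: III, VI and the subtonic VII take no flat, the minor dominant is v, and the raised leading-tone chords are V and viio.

Stacked in thirds the chord is G#-B#-D#-F#: a dominant seventh chord on G#.
G# is not a diatonic chord root with this quality in G# minor, but it lies a perfect fifth above C# (iv), so the chord functions as an applied dominant of iv.
With B# in the bass the chord is in first inversion, so the figured bass is 65.

V65/iv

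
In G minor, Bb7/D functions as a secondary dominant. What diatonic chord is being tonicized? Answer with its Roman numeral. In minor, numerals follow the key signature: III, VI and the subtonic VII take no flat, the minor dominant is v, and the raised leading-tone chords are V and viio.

VI

The chord is a dominant seventh chord on Bb.
A dominant resolves down a perfect fifth: Bb → Eb. In G minor, Eb is scale degree 6, i.e. VI.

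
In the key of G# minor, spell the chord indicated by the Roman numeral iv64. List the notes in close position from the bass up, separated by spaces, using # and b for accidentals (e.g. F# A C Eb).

G# C# E

In G# minor, scale degree 4 is C#, and the diatonic chord built there is a minor triad.
Stacking thirds from C# gives C#-E-G#.
The figured bass 64 indicates second inversion, placing the fifth (G#) in the bass: G#-C#-E.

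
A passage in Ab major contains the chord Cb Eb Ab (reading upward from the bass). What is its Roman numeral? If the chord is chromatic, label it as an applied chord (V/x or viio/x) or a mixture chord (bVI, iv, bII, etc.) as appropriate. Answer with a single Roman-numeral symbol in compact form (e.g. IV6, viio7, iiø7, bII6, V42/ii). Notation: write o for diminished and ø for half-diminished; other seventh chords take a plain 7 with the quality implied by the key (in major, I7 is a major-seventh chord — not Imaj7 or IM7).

i6

Stacked in thirds the chord is Ab-Cb-Eb: a minor triad on Ab.
Ab is the first degree of Ab major. This is the minor tonic, borrowed from the parallel minor.
With Cb in the bass the chord is in first inversion, so the figured bass is 6.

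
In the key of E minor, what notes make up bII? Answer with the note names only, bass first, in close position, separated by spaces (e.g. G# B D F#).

F A C

bII is the Neapolitan chord — a major triad on the lowered second degree. In E minor that root is F.
So the chord is F-A-C.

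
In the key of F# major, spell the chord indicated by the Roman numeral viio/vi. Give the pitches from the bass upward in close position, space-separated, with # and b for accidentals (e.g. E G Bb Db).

The slash marks an applied leading-tone chord: viio of vi. In F# major, vi is D#, so the leading tone to it is C##, a half step below.
Building a diminished triad on C## gives C##-E#-G#.

C## E# G#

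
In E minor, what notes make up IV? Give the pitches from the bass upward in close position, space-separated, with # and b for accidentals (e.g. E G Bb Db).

IV is the major subdominant, borrowed from the parallel major. In E minor that root is A.
So the chord is A-C#-E, a major triad.

A C# E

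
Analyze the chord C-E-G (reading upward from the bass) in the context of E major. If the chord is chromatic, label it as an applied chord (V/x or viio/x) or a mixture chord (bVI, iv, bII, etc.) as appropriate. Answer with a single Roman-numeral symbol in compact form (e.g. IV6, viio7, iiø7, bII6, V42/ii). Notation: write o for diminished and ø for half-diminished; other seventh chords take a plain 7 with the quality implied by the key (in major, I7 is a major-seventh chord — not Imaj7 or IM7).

The pitches C-E-G form a major triad rooted on C.
C is the lowered sixth degree of E major (diatonic 6 would be C#). This is a major triad on the lowered sixth degree, borrowed from the parallel minor.

bVI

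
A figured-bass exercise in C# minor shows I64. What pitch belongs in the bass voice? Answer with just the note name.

G#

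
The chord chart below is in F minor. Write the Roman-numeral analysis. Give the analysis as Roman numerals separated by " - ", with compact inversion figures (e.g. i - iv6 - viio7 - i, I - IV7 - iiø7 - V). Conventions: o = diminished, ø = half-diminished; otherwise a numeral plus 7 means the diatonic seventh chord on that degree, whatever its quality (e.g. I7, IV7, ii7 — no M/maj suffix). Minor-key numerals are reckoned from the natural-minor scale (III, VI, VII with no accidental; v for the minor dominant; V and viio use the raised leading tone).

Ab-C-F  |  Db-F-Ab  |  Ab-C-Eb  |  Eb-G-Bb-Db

Ab-C-F: minor triad on F = scale degree 1 → i6.
Db-F-Ab: major triad on Db = scale degree 6 → VI.
Ab-C-Eb: major triad on Ab = scale degree 3 → III.
Eb-G-Bb-Db: dominant seventh chord on Eb = scale degree 7 → VII7.

i6 - VI - III - VII7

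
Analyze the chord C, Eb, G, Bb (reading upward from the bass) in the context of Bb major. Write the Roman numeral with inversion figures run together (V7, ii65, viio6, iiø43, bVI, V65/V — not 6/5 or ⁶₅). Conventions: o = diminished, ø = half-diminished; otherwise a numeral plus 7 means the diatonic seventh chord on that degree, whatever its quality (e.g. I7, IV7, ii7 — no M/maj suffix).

ii7

The pitches C-Eb-G-Bb form a minor seventh chord rooted on C.
In Bb major, C is the supertonic; the diatonic minor seventh chord there is ii7.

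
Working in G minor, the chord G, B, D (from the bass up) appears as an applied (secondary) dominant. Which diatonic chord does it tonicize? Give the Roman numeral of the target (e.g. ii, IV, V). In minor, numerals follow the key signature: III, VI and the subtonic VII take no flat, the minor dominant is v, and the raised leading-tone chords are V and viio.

iv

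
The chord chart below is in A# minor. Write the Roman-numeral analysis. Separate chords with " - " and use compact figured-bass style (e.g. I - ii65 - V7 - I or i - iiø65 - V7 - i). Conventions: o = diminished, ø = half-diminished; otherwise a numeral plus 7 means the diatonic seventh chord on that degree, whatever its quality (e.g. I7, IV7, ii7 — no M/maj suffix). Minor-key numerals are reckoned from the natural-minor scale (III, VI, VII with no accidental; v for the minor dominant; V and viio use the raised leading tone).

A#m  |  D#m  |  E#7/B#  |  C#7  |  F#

A#m: minor triad on A# = scale degree 1 → i.
D#m: minor triad on D# = scale degree 4 → iv.
E#7/B# has root E#, degree 5 in A# minor, so V43.
C#7 is the secondary dominant of VI (dominant seventh chord on C#): V7/VI.
F#: major triad on F# = scale degree 6 → VI.

i - iv - V43 - V7/VI - VI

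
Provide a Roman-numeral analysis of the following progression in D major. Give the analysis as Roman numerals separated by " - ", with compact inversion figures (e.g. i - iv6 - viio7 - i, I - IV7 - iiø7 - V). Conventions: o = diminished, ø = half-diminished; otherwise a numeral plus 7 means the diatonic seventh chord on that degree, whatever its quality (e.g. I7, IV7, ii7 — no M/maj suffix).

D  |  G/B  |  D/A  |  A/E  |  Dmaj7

D: major triad on D = scale degree 1 → I.
G/B: major triad on G = scale degree 4 → IV6.
D/A: major triad on D = scale degree 1 → I64.
A/E has root A, degree 5 in D major, so V64.
Dmaj7: root D is the tonic; major seventh chord there is I7.

I - IV6 - I64 - V64 - I7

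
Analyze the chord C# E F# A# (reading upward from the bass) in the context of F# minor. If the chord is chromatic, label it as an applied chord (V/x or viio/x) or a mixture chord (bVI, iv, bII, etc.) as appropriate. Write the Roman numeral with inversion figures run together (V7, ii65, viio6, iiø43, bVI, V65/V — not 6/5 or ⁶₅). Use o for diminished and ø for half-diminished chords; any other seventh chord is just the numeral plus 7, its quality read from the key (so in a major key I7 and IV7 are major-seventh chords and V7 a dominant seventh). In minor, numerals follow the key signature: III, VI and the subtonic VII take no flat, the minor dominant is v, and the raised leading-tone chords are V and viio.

V43/iv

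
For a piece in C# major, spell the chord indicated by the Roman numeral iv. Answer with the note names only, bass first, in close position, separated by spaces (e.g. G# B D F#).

iv is the minor subdominant, borrowed from the parallel minor. In C# major that root is F#.
So the chord is F#-A-C#.

F# A C#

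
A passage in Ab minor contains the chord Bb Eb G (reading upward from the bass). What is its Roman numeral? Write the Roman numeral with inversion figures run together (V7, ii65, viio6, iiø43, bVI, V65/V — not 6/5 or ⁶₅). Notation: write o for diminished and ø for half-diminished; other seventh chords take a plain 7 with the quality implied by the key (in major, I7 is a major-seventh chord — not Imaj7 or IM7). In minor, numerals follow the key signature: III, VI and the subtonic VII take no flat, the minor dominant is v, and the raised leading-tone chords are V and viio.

V64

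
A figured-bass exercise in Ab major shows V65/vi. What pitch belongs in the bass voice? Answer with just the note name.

E

The applied chord V65/vi is rooted on C: C-E-G-Bb.
The figure 65 means first inversion — the third is in the bass.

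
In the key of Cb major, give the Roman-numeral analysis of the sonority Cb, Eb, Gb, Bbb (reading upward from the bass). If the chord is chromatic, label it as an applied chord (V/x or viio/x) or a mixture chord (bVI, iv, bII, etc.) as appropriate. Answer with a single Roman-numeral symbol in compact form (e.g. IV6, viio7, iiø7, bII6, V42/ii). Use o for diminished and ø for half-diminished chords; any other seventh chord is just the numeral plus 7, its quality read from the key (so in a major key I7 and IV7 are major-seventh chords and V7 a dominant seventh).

V7/IV

Stacked in thirds the chord is Cb-Eb-Gb-Bbb: a dominant seventh chord on Cb.
Cb is not a diatonic chord root with this quality in Cb major, but it lies a perfect fifth above Fb (IV), so the chord functions as an applied dominant of IV.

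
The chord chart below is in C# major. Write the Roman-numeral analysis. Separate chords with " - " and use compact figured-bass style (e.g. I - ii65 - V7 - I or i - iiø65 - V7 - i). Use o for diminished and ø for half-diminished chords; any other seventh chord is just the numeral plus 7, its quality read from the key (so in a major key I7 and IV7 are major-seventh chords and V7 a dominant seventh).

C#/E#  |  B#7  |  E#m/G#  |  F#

C#/E#: major triad on C# = scale degree 1 → I6.
B#7: chromatic; B# is V of iii, so V7/iii.
E#m/G#: minor triad on E# = scale degree 3 → iii6.
F# has root F#, degree 4 in C# major, so IV.

I6 - V7/iii - iii6 - IV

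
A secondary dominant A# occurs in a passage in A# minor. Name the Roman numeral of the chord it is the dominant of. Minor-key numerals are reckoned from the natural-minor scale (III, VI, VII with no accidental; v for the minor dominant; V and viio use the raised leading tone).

iv

The chord is a major triad on A#.
A dominant resolves down a perfect fifth: A# → D#. In A# minor, D# is scale degree 4, i.e. iv.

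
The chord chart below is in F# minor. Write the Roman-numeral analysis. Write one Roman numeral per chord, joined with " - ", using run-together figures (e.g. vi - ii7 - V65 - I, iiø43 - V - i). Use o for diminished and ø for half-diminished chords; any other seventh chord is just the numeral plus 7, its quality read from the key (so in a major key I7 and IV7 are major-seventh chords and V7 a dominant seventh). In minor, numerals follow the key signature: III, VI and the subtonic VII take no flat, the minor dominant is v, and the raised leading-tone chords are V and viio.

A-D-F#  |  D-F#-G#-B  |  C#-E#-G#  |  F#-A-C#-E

VI64 - iiø43 - V - i7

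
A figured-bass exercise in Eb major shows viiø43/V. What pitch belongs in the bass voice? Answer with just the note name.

Eb

The applied chord viiø43/V is rooted on A: A-C-Eb-G.
The figure 43 means second inversion — the fifth is in the bass.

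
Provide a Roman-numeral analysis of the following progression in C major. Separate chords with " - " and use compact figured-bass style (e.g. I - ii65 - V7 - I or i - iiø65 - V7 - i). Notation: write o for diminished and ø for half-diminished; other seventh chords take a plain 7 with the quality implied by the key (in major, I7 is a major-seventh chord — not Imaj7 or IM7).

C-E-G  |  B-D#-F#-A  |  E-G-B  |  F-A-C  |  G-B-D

I - V7/iii - iii - IV - V

C-E-G: root C is the tonic; major triad there is I.
B-D#-F#-A is the secondary dominant of iii (dominant seventh chord on B): V7/iii.
E-G-B: minor triad on E = scale degree 3 → iii.
F-A-C has root F, degree 4 in C major, so IV.
G-B-D has root G, degree 5 in C major, so V.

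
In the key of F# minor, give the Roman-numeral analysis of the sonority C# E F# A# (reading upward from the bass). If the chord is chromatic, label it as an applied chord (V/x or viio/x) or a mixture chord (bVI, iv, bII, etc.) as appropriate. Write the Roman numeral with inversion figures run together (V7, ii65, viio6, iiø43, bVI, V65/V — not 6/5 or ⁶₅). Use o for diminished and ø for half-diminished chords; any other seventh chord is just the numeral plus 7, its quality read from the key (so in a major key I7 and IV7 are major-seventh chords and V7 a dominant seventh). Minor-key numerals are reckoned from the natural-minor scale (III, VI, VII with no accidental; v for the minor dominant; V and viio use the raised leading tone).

V43/iv

Stacked in thirds the chord is F#-A#-C#-E: a dominant seventh chord on F#.
F# is not a diatonic chord root with this quality in F# minor, but it lies a perfect fifth above B (iv), so the chord functions as an applied dominant of iv.
With C# in the bass the chord is in second inversion, so the figured bass is 43.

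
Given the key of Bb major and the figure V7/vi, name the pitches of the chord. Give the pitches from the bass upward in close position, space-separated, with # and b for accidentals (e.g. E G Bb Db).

V7/vi is a secondary dominant — the dominant seventh of vi. vi in Bb major is G, so the applied chord's root is D, a perfect fifth above.
Building a dominant seventh chord on D gives D-F#-A-C.

D F# A C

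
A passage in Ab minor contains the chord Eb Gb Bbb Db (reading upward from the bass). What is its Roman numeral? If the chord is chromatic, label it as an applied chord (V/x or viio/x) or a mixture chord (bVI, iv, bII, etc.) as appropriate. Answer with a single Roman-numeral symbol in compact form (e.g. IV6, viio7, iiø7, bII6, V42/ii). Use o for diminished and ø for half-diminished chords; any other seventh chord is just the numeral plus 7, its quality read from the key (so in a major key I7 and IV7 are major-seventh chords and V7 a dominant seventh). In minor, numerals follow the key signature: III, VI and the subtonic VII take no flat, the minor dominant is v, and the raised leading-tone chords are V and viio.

Stacked in thirds the chord is Eb-Gb-Bbb-Db: a half-diminished seventh chord on Eb.
Eb sits a half step below Fb (VI in Ab minor); a diminished chord there is the applied leading-tone chord of VI.

viiø7/VI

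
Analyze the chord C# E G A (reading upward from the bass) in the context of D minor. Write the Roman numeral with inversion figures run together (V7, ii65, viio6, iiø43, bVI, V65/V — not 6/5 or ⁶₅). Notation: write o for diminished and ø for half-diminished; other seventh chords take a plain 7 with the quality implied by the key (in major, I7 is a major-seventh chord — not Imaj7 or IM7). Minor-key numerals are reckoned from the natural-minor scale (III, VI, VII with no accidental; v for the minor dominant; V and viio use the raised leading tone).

V65

Stacked in thirds the chord is A-C#-E-G: a dominant seventh chord on A.
A is scale degree 5 in D minor, and a dominant seventh chord on that degree is written V7.
With C# in the bass the chord is in first inversion, so the figured bass is 65.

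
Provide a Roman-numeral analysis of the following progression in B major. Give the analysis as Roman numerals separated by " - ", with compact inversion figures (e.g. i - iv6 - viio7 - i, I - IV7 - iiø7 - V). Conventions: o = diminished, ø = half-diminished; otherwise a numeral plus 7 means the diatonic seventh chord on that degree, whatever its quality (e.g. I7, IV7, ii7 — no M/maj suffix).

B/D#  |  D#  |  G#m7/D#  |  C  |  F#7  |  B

B/D# has root B, degree 1 in B major, so I6.
D#: chromatic; D# is V of vi, so V/vi.
G#m7/D#: root G# is the submediant; minor seventh chord there is vi43.
C: C with this quality isn't in the key; a major triad on b2 is the Neapolitan chord, bII.
F#7: root F# is the dominant; dominant seventh chord there is V7.
B: root B is the tonic; major triad there is I.

I6 - V/vi - vi43 - bII - V7 - I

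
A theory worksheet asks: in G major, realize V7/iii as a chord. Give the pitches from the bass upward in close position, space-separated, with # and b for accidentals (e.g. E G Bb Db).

F# A# C# E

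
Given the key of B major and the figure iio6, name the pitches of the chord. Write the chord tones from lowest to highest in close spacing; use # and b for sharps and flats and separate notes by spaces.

E G C#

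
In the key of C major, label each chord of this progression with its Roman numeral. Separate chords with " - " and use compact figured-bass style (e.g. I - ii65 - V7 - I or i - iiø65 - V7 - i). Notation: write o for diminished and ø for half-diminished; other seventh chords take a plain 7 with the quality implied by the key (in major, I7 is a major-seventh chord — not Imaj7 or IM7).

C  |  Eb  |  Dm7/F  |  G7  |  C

I - bIII - ii65 - V7 - I

C has root C, degree 1 in C major, so I.
Eb: Eb with this quality isn't in the key; it's bIII, borrowed from the parallel minor.
Dm7/F: root D is the supertonic; minor seventh chord there is ii65.
G7: root G is the dominant; dominant seventh chord there is V7.
C has root C, degree 1 in C major, so I.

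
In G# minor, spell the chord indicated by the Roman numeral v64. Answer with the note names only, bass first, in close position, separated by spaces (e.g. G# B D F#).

In G# minor, the dominant is D#, and the diatonic chord built there is a minor triad.
That chord is spelled D#-F#-A#.
The figured bass 64 indicates second inversion, placing the fifth (A#) in the bass: A#-D#-F#.

A# D# F#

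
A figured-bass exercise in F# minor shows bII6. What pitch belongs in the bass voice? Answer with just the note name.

B

bII in F# minor has root G; the chord is G-B-D.
The figure 6 means first inversion — the third is in the bass.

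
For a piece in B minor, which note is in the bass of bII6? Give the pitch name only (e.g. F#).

bII in B minor has root C; the chord is C-E-G.
The figure 6 means first inversion — the third is in the bass.

E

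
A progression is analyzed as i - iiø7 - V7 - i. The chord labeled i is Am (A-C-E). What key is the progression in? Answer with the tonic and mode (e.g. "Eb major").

A minor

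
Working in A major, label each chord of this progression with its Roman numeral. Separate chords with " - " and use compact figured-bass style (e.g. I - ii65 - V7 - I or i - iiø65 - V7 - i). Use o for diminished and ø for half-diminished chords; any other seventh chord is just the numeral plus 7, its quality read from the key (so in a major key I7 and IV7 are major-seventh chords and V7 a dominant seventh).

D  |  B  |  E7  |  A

IV - V/V - V7 - I

D: major triad on D = scale degree 4 → IV.
B: a major triad on B, the applied dominant of V → V/V.
E7: dominant seventh chord on E = scale degree 5 → V7.
A has root A, degree 1 in A major, so I.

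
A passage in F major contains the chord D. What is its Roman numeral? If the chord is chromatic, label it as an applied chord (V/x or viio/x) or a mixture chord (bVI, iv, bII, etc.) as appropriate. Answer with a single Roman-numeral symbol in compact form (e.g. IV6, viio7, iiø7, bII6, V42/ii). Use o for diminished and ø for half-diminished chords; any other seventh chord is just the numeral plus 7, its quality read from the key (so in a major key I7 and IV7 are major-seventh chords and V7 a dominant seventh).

V/ii

Stacked in thirds the chord is D-F#-A: a major triad on D.
D is not a diatonic chord root with this quality in F major, but it lies a perfect fifth above G (ii), so the chord functions as an applied dominant of ii.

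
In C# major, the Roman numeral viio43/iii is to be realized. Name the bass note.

A#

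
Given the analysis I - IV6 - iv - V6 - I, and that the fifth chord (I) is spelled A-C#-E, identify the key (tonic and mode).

A major

The chord A is a major triad rooted on A; its label is I.
If A is scale degree 1 and the mode makes that degree carry a major triad, the tonic is A and the mode is major.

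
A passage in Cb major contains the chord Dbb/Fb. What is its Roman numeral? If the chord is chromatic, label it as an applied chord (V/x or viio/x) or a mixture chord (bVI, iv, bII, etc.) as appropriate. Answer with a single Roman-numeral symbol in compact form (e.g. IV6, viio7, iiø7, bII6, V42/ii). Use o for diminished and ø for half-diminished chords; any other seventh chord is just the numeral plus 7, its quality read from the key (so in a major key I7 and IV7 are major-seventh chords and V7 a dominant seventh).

bII6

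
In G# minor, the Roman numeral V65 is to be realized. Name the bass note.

F##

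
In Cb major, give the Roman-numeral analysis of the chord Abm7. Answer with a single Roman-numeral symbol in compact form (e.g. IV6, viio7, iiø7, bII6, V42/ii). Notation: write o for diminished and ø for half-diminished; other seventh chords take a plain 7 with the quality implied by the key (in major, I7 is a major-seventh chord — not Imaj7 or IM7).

Stacked in thirds the chord is Ab-Cb-Eb-Gb: a minor seventh chord on Ab.
In Cb major, Ab is the submediant; the diatonic minor seventh chord there is vi7.

vi7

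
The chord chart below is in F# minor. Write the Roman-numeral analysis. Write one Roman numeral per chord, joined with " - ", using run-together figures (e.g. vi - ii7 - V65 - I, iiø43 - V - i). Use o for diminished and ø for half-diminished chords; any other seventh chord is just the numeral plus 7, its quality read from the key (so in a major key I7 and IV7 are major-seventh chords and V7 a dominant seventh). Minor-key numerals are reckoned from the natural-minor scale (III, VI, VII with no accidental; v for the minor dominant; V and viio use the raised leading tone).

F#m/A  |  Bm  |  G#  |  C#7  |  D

i6 - iv - V/V - V7 - VI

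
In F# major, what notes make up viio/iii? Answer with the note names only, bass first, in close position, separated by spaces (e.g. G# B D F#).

G## B# D#

The slash marks an applied leading-tone chord: viio of iii. In F# major, iii is A#, so the leading tone to it is G##, a half step below.
Building a diminished triad on G## gives G##-B#-D#.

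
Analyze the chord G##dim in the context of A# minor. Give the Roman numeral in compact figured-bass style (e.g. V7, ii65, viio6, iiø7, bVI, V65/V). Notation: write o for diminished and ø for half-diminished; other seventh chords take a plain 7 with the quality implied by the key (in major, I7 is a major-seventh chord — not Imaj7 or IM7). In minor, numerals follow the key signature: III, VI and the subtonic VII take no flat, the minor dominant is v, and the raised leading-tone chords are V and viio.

viio

The pitches G##-B#-D# form a diminished triad rooted on G##.
G## is scale degree 7 in A# minor, and a diminished triad on that degree is written viio.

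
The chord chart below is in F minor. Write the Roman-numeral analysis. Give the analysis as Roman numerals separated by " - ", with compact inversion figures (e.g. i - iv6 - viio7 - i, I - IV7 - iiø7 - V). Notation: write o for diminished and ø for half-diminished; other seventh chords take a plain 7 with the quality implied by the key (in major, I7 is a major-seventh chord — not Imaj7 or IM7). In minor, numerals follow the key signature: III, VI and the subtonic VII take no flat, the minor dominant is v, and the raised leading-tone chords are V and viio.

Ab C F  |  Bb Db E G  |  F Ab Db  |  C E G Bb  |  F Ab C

i6 - viio43 - VI6 - V7 - i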